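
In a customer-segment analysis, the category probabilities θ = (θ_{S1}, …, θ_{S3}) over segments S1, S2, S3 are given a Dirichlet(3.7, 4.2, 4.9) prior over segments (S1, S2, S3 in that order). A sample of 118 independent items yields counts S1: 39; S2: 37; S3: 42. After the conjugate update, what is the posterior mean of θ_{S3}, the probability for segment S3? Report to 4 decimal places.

0.3586

The Dirichlet prior is conjugate to the Multinomial likelihood: each posterior αⱼ = prior αⱼ + observed count nⱼ.
Posterior concentration: (42.7, 41.2, 46.9), total = 130.8.
E[θ_{S3}|data] = α_{S3}/Σα = 46.9/130.8 = 0.3586.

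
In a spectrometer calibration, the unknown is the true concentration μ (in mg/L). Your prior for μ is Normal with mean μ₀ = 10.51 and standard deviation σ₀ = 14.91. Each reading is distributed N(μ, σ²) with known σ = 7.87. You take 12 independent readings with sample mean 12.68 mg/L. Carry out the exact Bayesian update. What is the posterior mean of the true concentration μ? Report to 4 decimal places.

12.6308

For Normal data with known variance σ², a Normal(μ₀, σ₀²) prior on μ is conjugate. Posterior precision = 1/σ₀² + n/σ²; posterior mean is the precision-weighted average of μ₀ and x̄.
n·x̄ = 12·12.68 = 152.16.
σ₀² = 14.91² = 222.3081, σ² = 7.87² = 61.9369; σ² + n·σ₀² = 61.9369 + 12·222.3081 = 2729.6341.
Posterior mean = (μ₀/σ₀² + n·x̄/σ²)/(1/σ₀² + n/σ²) = (σ²·μ₀ + σ₀²·n·x̄)/(σ² + n·σ₀²) = (61.9369·10.51 + 222.3081·152.16)/2729.6341 = 34477.357315/2729.6341 = 12.6308.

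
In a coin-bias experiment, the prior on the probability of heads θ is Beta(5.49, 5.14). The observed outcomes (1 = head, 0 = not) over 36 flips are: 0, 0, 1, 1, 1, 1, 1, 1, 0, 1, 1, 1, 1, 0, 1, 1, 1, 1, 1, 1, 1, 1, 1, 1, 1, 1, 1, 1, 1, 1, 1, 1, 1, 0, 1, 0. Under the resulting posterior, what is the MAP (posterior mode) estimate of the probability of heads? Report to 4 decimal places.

0.7728

The Beta prior is conjugate to a Binomial/Bernoulli likelihood; the update adds successes to α and failures to β.
Posterior: Beta(α+k, β+n−k) = Beta(5.49+30, 5.14+6) = Beta(35.49, 11.14).
Mode of Beta(a,b) for a,b>1 is (a−1)/(a+b−2) = 34.49/44.63 = 0.7728.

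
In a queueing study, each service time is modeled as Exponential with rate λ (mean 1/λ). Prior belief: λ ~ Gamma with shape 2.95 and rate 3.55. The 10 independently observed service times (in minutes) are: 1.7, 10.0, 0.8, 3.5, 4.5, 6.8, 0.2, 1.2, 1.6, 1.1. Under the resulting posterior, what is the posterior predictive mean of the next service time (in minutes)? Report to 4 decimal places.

With a Gamma(shape α, rate β) prior on the exponential rate λ, the posterior after n observations with total T = Σxᵢ is Gamma(α+n, β+T).
Sum of observations T = 31.4 minutes; n = 10.
Posterior: Gamma(2.95+10, 3.55+31.4) = Gamma(12.95, 34.95).
The predictive distribution for the next observation is Lomax; its mean is β/(α−1) = 34.95/11.95 = 2.9247.

2.9247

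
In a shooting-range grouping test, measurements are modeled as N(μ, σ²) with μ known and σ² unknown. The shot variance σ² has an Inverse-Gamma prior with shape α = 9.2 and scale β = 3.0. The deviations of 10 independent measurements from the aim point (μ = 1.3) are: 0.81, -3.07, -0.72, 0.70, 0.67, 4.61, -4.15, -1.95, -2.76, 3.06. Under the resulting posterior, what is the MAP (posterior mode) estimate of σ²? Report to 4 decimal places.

2.5262

With known mean μ and an Inverse-Gamma(α, β) prior on σ², the Normal likelihood is conjugate: posterior is Inv-Gamma(α + n/2, β + Σ(xᵢ−μ)²/2).
Σ(xᵢ−μ)² = (0.81)² + (-3.07)² + (-0.72)² + (0.70)² + (0.67)² + (4.61)² + (-4.15)² + (-1.95)² + (-2.76)² + (3.06)² = 70.7966.
Posterior: Inv-Gamma(9.2 + 10/2, 3.0 + 70.7966/2) = Inv-Gamma(14.20, 38.39830).
Mode = β/(α+1) = 38.39830/15.20 = 2.5262.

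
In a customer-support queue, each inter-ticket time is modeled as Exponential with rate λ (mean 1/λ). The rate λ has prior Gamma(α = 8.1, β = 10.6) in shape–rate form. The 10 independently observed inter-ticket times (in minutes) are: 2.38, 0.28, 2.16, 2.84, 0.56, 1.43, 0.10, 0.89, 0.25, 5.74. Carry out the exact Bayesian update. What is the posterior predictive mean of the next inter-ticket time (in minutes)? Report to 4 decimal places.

With a Gamma(shape α, rate β) prior on the exponential rate λ, the posterior after n observations with total T = Σxᵢ is Gamma(α+n, β+T).
Sum of observations T = 16.63 minutes; n = 10.
Posterior: Gamma(8.1+10, 10.6+16.63) = Gamma(18.1, 27.23).
The predictive distribution for the next observation is Lomax; its mean is β/(α−1) = 27.23/17.1 = 1.5924.

1.5924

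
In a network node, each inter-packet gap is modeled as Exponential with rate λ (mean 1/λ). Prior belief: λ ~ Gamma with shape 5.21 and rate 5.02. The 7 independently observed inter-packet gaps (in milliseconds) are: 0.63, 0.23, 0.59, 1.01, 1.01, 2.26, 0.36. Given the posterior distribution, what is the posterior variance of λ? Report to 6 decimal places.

With a Gamma(shape α, rate β) prior on the exponential rate λ, the posterior after n observations with total T = Σxᵢ is Gamma(α+n, β+T).
Sum of observations T = 6.09 milliseconds; n = 7.
Posterior: Gamma(5.21+7, 5.02+6.09) = Gamma(12.21, 11.11).
Var = α/β² = 0.098921.

0.098921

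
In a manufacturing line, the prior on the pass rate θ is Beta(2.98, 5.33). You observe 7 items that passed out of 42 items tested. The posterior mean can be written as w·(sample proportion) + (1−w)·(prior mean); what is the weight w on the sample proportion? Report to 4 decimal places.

The Beta prior is conjugate to a Binomial/Bernoulli likelihood; the update adds successes to α and failures to β.
Posterior mean = (α₀+k)/(α₀+β₀+n) = [n/(α₀+β₀+n)]·(k/n) + [(α₀+β₀)/(α₀+β₀+n)]·α₀/(α₀+β₀), so only n and the prior enter the weight.
The weight on the data is w = n/(α₀+β₀+n) = 42/(2.98+5.33+42) = 42/50.31 = 0.8348.

0.8348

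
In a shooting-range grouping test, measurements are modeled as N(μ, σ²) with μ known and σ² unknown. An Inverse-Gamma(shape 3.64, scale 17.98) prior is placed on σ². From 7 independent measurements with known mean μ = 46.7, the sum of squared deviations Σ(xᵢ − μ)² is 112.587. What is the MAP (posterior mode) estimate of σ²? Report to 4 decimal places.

With known mean μ and an Inverse-Gamma(α, β) prior on σ², the Normal likelihood is conjugate: posterior is Inv-Gamma(α + n/2, β + Σ(xᵢ−μ)²/2).
Posterior: Inv-Gamma(3.64 + 7/2, 17.98 + 112.587/2) = Inv-Gamma(7.14, 74.2735).
Mode = β/(α+1) = 74.2735/8.14 = 9.1245.

9.1245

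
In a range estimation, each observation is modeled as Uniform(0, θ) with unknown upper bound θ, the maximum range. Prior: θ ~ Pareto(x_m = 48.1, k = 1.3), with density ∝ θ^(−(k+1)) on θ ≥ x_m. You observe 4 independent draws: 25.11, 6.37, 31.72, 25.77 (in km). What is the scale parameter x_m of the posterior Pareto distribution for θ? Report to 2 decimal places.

48.10

A Pareto(scale x_m, shape k) prior on the upper bound θ of Uniform(0, θ) is conjugate: posterior is Pareto(max(x_m, max xᵢ), k + n).
Sample maximum = 31.72; prior scale x_m = 48.1 → posterior scale = max = 48.10.
Posterior shape = 1.3 + 4 = 5.3.
Posterior scale x_m = 48.10.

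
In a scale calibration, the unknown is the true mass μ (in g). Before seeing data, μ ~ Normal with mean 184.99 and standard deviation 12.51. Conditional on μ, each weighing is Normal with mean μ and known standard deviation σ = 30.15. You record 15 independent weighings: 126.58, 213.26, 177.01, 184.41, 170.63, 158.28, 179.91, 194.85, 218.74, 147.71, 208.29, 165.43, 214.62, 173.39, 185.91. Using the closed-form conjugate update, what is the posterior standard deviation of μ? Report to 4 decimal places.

For Normal data with known variance σ², a Normal(μ₀, σ₀²) prior on μ is conjugate. Posterior precision = 1/σ₀² + n/σ²; posterior mean is the precision-weighted average of μ₀ and x̄.
σ₀² = 12.51² = 156.5001, σ² = 30.15² = 909.0225; σ² + n·σ₀² = 909.0225 + 15·156.5001 = 3256.524.
Posterior precision = 1/σ₀² + n/σ² = 1/156.5001 + 15/909.0225 = (σ² + n·σ₀²)/(σ₀²σ²) = 3256.524/(156.5001·909.0225); posterior variance σₙ² = σ₀²σ²/(σ² + n·σ₀²) = 156.5001·909.0225/3256.524 = 43.685264.
Posterior SD = √σₙ² = √(156.5001·909.0225/3256.524) = 6.6095.

6.6095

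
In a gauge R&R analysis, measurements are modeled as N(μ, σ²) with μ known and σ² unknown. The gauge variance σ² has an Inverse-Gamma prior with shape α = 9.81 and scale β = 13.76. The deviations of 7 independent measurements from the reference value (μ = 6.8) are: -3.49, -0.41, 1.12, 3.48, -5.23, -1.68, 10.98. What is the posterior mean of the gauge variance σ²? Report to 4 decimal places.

With known mean μ and an Inverse-Gamma(α, β) prior on σ², the Normal likelihood is conjugate: posterior is Inv-Gamma(α + n/2, β + Σ(xᵢ−μ)²/2).
Σ(xᵢ−μ)² = (-3.49)² + (-0.41)² + (1.12)² + (3.48)² + (-5.23)² + (-1.68)² + (10.98)² = 176.4487.
Posterior: Inv-Gamma(9.81 + 7/2, 13.76 + 176.4487/2) = Inv-Gamma(13.31, 101.98435).
E[σ²|data] = β/(α−1) = 101.98435/12.31 = 8.2847.

8.2847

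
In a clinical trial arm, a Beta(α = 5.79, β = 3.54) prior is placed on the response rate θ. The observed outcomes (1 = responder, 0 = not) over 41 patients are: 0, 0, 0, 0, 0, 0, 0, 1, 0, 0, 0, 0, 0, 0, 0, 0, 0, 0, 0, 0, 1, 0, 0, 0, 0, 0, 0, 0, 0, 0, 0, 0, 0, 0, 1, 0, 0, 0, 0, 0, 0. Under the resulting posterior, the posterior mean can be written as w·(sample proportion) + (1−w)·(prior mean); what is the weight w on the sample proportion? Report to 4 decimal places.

0.8146

The Beta prior is conjugate to a Binomial/Bernoulli likelihood; the update adds successes to α and failures to β.
Posterior mean = (α₀+k)/(α₀+β₀+n) = [n/(α₀+β₀+n)]·(k/n) + [(α₀+β₀)/(α₀+β₀+n)]·α₀/(α₀+β₀), so only n and the prior enter the weight.
The weight on the data is w = n/(α₀+β₀+n) = 41/(5.79+3.54+41) = 41/50.33 = 0.8146.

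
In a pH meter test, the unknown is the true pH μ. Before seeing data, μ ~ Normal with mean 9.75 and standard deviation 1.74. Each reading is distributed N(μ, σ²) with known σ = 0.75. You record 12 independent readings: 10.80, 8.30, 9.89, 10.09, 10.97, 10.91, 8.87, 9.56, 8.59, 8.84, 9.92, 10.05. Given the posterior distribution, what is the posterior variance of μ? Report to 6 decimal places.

For Normal data with known variance σ², a Normal(μ₀, σ₀²) prior on μ is conjugate. Posterior precision = 1/σ₀² + n/σ²; posterior mean is the precision-weighted average of μ₀ and x̄.
σ₀² = 1.74² = 3.0276, σ² = 0.75² = 0.5625; σ² + n·σ₀² = 0.5625 + 12·3.0276 = 36.8937.
Posterior precision = 1/σ₀² + n/σ² = 1/3.0276 + 12/0.5625 = (σ² + n·σ₀²)/(σ₀²σ²) = 36.8937/(3.0276·0.5625); posterior variance σₙ² = σ₀²σ²/(σ² + n·σ₀²) = 3.0276·0.5625/36.8937 = 0.046160.

0.046160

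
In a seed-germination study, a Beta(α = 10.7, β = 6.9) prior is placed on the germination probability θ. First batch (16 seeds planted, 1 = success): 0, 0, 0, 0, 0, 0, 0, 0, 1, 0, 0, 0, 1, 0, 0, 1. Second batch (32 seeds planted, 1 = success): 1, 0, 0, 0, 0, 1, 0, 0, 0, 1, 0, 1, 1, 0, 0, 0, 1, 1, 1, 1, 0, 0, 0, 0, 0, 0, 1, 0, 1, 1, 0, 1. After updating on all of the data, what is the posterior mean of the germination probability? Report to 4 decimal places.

0.4070

The Beta prior is conjugate to a Binomial/Bernoulli likelihood; the update adds successes to α and failures to β.
After batch 1: Beta(10.7+3, 6.9+13) = Beta(13.7, 19.9).
After batch 2: Beta(13.7+13, 19.9+19) = Beta(26.7, 38.9).
Posterior mean = α/(α+β) = 26.7/65.6 = 0.4070.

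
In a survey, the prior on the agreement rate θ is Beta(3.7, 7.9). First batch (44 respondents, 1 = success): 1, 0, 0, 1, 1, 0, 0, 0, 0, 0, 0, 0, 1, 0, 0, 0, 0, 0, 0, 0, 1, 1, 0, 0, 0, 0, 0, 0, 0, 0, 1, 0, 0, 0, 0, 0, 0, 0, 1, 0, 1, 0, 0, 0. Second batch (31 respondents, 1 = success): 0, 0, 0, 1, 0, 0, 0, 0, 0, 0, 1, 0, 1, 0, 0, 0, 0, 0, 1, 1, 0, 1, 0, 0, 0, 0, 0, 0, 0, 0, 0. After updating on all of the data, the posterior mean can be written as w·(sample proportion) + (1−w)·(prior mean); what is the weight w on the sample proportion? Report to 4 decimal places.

0.8661

The Beta prior is conjugate to a Binomial/Bernoulli likelihood; the update adds successes to α and failures to β.
Total number of respondents: n = 44 + 31 = 75.
Posterior mean = (α₀+k)/(α₀+β₀+n) = [n/(α₀+β₀+n)]·(k/n) + [(α₀+β₀)/(α₀+β₀+n)]·α₀/(α₀+β₀), so only n and the prior enter the weight.
The weight on the data is w = n/(α₀+β₀+n) = 75/(3.7+7.9+75) = 75/86.6 = 0.8661.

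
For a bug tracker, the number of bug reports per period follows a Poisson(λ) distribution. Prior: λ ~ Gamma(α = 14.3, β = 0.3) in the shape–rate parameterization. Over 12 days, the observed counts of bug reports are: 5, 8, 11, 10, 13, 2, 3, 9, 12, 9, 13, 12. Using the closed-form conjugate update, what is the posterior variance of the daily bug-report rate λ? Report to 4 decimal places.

With a Gamma(shape α, rate β) prior, the Poisson likelihood is conjugate: the posterior is Gamma(α + ΣXᵢ, β + n).
Sum of counts S = 107 over n = 12 days.
Posterior: Gamma(α+S, β+n) = Gamma(14.3+107, 0.3+12) = Gamma(121.3, 12.3).
Var = α/β² = 121.3/12.3² = 0.8018.

0.8018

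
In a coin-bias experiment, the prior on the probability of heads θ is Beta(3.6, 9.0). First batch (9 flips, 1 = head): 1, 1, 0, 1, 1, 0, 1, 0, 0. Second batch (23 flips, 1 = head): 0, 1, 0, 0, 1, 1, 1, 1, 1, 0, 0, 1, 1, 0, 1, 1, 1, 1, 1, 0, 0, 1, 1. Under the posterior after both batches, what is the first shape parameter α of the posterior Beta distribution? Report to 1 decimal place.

The Beta prior is conjugate to a Binomial/Bernoulli likelihood; the update adds successes to α and failures to β.
After batch 1: Beta(3.6+5, 9.0+4) = Beta(8.6, 13.0).
After batch 2: Beta(8.6+15, 13.0+8) = Beta(23.6, 21.0).
Posterior α = 23.6.

23.6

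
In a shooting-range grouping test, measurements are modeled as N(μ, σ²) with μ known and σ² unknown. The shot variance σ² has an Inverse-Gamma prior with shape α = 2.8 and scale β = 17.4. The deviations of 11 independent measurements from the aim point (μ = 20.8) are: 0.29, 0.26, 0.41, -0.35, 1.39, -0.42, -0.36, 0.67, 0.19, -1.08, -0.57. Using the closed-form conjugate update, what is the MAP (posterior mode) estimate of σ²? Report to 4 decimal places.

2.1213

With known mean μ and an Inverse-Gamma(α, β) prior on σ², the Normal likelihood is conjugate: posterior is Inv-Gamma(α + n/2, β + Σ(xᵢ−μ)²/2).
Σ(xᵢ−μ)² = (0.29)² + (0.26)² + (0.41)² + (-0.35)² + (1.39)² + (-0.42)² + (-0.36)² + (0.67)² + (0.19)² + (-1.08)² + (-0.57)² = 4.6567.
Posterior: Inv-Gamma(2.8 + 11/2, 17.4 + 4.6567/2) = Inv-Gamma(8.30, 19.72835).
Mode = β/(α+1) = 19.72835/9.30 = 2.1213.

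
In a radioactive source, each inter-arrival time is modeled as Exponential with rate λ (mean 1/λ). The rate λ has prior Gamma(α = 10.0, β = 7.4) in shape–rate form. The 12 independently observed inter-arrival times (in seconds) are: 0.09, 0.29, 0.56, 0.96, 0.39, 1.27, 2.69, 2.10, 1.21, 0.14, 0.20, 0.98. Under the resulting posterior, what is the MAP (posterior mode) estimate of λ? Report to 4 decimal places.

1.1488

With a Gamma(shape α, rate β) prior on the exponential rate λ, the posterior after n observations with total T = Σxᵢ is Gamma(α+n, β+T).
Sum of observations T = 10.88 seconds; n = 12.
Posterior: Gamma(10.0+12, 7.4+10.88) = Gamma(22.0, 18.28).
Mode = (α−1)/β = 1.1488.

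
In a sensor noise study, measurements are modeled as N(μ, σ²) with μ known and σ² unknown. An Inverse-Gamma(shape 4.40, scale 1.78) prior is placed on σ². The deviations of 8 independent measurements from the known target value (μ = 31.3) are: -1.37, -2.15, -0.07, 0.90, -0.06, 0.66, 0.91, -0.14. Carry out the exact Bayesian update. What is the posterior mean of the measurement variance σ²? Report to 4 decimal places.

0.8217

With known mean μ and an Inverse-Gamma(α, β) prior on σ², the Normal likelihood is conjugate: posterior is Inv-Gamma(α + n/2, β + Σ(xᵢ−μ)²/2).
Σ(xᵢ−μ)² = (-1.37)² + (-2.15)² + (-0.07)² + (0.90)² + (-0.06)² + (0.66)² + (0.91)² + (-0.14)² = 8.6012.
Posterior: Inv-Gamma(4.40 + 8/2, 1.78 + 8.6012/2) = Inv-Gamma(8.40, 6.08060).
E[σ²|data] = β/(α−1) = 6.08060/7.40 = 0.8217.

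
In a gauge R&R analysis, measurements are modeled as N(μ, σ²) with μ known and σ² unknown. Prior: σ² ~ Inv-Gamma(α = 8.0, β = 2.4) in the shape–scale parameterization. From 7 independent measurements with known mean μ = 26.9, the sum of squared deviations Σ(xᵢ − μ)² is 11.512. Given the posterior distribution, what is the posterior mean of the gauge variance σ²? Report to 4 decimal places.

With known mean μ and an Inverse-Gamma(α, β) prior on σ², the Normal likelihood is conjugate: posterior is Inv-Gamma(α + n/2, β + Σ(xᵢ−μ)²/2).
Posterior: Inv-Gamma(8.0 + 7/2, 2.4 + 11.512/2) = Inv-Gamma(11.50, 8.1560).
E[σ²|data] = β/(α−1) = 8.1560/10.50 = 0.7768.

0.7768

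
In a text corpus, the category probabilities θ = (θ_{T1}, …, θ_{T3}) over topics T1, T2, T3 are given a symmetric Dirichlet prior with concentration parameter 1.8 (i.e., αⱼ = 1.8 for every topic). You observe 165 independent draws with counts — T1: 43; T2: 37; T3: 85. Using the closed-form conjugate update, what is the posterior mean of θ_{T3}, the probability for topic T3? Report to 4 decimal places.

The Dirichlet prior is conjugate to the Multinomial likelihood: each posterior αⱼ = prior αⱼ + observed count nⱼ.
Posterior concentration: (44.8, 38.8, 86.8), total = 170.4.
E[θ_{T3}|data] = α_{T3}/Σα = 86.8/170.4 = 0.5094.

0.5094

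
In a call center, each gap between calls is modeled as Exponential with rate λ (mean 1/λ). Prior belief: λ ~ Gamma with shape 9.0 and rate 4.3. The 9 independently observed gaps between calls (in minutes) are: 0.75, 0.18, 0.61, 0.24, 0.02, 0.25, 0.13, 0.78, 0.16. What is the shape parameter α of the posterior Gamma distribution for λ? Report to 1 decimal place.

18.0

With a Gamma(shape α, rate β) prior on the exponential rate λ, the posterior after n observations with total T = Σxᵢ is Gamma(α+n, β+T).
Sum of observations T = 3.12 minutes; n = 9.
Posterior: Gamma(9.0+9, 4.3+3.12) = Gamma(18.0, 7.42).
Posterior α = 18.0.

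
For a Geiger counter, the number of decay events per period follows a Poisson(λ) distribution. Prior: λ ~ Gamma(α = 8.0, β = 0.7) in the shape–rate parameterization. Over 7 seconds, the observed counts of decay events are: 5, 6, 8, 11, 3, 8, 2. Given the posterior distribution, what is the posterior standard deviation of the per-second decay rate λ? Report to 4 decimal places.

With a Gamma(shape α, rate β) prior, the Poisson likelihood is conjugate: the posterior is Gamma(α + ΣXᵢ, β + n).
Sum of counts S = 43 over n = 7 seconds.
Posterior: Gamma(α+S, β+n) = Gamma(8.0+43, 0.7+7) = Gamma(51.0, 7.7).
SD = √α/β = √51.0/7.7 = 0.9275.

0.9275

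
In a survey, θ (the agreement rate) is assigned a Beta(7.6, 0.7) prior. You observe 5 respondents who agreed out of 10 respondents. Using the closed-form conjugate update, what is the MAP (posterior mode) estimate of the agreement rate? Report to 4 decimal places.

0.7117

The Beta prior is conjugate to a Binomial/Bernoulli likelihood; the update adds successes to α and failures to β.
Posterior: Beta(α+k, β+n−k) = Beta(7.6+5, 0.7+5) = Beta(12.6, 5.7).
Mode of Beta(a,b) for a,b>1 is (a−1)/(a+b−2) = 11.6/16.3 = 0.7117.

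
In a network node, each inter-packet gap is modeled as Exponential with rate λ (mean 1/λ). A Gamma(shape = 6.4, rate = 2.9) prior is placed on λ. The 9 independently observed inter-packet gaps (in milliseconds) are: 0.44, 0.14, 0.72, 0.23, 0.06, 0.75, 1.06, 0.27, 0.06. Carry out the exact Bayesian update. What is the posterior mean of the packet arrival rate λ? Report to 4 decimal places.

With a Gamma(shape α, rate β) prior on the exponential rate λ, the posterior after n observations with total T = Σxᵢ is Gamma(α+n, β+T).
Sum of observations T = 3.73 milliseconds; n = 9.
Posterior: Gamma(6.4+9, 2.9+3.73) = Gamma(15.4, 6.63).
Posterior mean of λ = α/β = 15.4/6.63 = 2.3228.

2.3228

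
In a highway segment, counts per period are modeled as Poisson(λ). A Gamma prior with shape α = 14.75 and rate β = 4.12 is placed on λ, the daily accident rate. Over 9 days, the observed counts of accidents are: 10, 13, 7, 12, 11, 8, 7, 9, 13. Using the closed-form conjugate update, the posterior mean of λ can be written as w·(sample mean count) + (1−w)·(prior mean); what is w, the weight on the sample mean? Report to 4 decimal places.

0.6860

With a Gamma(shape α, rate β) prior, the Poisson likelihood is conjugate: the posterior is Gamma(α + ΣXᵢ, β + n).
Posterior mean = (α₀+S)/(β₀+n) = [n/(β₀+n)]·(S/n) + [β₀/(β₀+n)]·(α₀/β₀), so only n and β₀ enter the weight.
Weight on data w = n/(β₀+n) = 9/(4.12+9) = 9/13.12 = 0.6860.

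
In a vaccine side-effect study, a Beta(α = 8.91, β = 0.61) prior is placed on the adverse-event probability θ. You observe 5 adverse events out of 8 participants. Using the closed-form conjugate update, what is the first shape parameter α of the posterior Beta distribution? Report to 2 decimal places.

The Beta prior is conjugate to a Binomial/Bernoulli likelihood; the update adds successes to α and failures to β.
Posterior: Beta(α+k, β+n−k) = Beta(8.91+5, 0.61+3) = Beta(13.91, 3.61).
Posterior α = 13.91.

13.91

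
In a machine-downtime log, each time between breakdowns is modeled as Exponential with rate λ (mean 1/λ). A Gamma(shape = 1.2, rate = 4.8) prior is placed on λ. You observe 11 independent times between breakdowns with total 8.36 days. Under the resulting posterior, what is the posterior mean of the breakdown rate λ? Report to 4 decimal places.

0.9271

With a Gamma(shape α, rate β) prior on the exponential rate λ, the posterior after n observations with total T = Σxᵢ is Gamma(α+n, β+T).
Posterior: Gamma(1.2+11, 4.8+8.36) = Gamma(12.2, 13.16).
Posterior mean of λ = α/β = 12.2/13.16 = 0.9271.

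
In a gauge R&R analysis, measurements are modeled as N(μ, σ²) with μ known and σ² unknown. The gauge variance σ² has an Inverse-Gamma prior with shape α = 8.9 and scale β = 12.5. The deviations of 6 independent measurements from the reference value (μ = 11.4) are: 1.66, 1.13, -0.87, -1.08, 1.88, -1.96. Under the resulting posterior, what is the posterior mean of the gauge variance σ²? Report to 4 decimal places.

1.7583

With known mean μ and an Inverse-Gamma(α, β) prior on σ², the Normal likelihood is conjugate: posterior is Inv-Gamma(α + n/2, β + Σ(xᵢ−μ)²/2).
Σ(xᵢ−μ)² = (1.66)² + (1.13)² + (-0.87)² + (-1.08)² + (1.88)² + (-1.96)² = 13.3318.
Posterior: Inv-Gamma(8.9 + 6/2, 12.5 + 13.3318/2) = Inv-Gamma(11.90, 19.16590).
E[σ²|data] = β/(α−1) = 19.16590/10.90 = 1.7583.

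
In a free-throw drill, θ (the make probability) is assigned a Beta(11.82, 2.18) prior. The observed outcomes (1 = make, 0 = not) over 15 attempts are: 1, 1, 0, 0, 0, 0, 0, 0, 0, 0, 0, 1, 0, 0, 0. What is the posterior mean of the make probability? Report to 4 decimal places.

The Beta prior is conjugate to a Binomial/Bernoulli likelihood; the update adds successes to α and failures to β.
Posterior: Beta(α+k, β+n−k) = Beta(11.82+3, 2.18+12) = Beta(14.82, 14.18).
Posterior mean = α/(α+β) = 14.82/29.00 = 0.5110.

0.5110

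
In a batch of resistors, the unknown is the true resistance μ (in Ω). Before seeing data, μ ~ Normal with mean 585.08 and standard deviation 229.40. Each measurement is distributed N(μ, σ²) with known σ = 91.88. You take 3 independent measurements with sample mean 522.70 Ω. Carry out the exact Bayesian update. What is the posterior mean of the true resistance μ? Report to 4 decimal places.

525.8663

For Normal data with known variance σ², a Normal(μ₀, σ₀²) prior on μ is conjugate. Posterior precision = 1/σ₀² + n/σ²; posterior mean is the precision-weighted average of μ₀ and x̄.
n·x̄ = 3·522.70 = 1568.1.
σ₀² = 229.40² = 52624.36, σ² = 91.88² = 8441.9344; σ² + n·σ₀² = 8441.9344 + 3·52624.36 = 166315.0144.
Posterior mean = (μ₀/σ₀² + n·x̄/σ²)/(1/σ₀² + n/σ²) = (σ²·μ₀ + σ₀²·n·x̄)/(σ² + n·σ₀²) = (8441.9344·585.08 + 52624.36·1568.1)/166315.0144 = 87459465.894752/166315.0144 = 525.8663.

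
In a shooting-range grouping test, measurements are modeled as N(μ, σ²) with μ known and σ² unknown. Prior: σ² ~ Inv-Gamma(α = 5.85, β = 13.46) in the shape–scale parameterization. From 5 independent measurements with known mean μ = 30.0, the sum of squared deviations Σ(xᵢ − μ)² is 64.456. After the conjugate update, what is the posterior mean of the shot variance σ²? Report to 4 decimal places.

With known mean μ and an Inverse-Gamma(α, β) prior on σ², the Normal likelihood is conjugate: posterior is Inv-Gamma(α + n/2, β + Σ(xᵢ−μ)²/2).
Posterior: Inv-Gamma(5.85 + 5/2, 13.46 + 64.456/2) = Inv-Gamma(8.35, 45.6880).
E[σ²|data] = β/(α−1) = 45.6880/7.35 = 6.2161.

6.2161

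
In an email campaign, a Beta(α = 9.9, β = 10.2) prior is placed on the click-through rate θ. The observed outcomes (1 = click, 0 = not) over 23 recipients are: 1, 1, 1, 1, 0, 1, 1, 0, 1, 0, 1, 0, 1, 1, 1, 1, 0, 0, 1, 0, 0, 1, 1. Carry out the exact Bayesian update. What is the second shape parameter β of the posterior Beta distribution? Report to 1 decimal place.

The Beta prior is conjugate to a Binomial/Bernoulli likelihood; the update adds successes to α and failures to β.
Posterior: Beta(α+k, β+n−k) = Beta(9.9+15, 10.2+8) = Beta(24.9, 18.2).
Posterior β = 18.2.

18.2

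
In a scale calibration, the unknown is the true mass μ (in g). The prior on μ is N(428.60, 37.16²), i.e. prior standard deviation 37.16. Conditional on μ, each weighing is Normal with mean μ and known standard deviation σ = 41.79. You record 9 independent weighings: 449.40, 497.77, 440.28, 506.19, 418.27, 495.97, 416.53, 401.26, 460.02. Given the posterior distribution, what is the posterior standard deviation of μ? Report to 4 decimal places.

13.0436

For Normal data with known variance σ², a Normal(μ₀, σ₀²) prior on μ is conjugate. Posterior precision = 1/σ₀² + n/σ²; posterior mean is the precision-weighted average of μ₀ and x̄.
σ₀² = 37.16² = 1380.8656, σ² = 41.79² = 1746.4041; σ² + n·σ₀² = 1746.4041 + 9·1380.8656 = 14174.1945.
Posterior precision = 1/σ₀² + n/σ² = 1/1380.8656 + 9/1746.4041 = (σ² + n·σ₀²)/(σ₀²σ²) = 14174.1945/(1380.8656·1746.4041); posterior variance σₙ² = σ₀²σ²/(σ² + n·σ₀²) = 1380.8656·1746.4041/14174.1945 = 170.136606.
Posterior SD = √σₙ² = √(1380.8656·1746.4041/14174.1945) = 13.0436.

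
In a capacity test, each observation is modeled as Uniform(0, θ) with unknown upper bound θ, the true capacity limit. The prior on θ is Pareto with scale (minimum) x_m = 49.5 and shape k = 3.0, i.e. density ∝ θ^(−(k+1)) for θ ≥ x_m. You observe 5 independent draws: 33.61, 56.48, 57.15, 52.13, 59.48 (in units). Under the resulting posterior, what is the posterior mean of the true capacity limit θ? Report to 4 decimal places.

A Pareto(scale x_m, shape k) prior on the upper bound θ of Uniform(0, θ) is conjugate: posterior is Pareto(max(x_m, max xᵢ), k + n).
Sample maximum = 59.48; prior scale x_m = 49.5 → posterior scale = max = 59.48.
Posterior shape = 3.0 + 5 = 8.0.
E[θ|data] = k·x_m/(k−1) = 8.0·59.48/7.0 = 67.9771.

67.9771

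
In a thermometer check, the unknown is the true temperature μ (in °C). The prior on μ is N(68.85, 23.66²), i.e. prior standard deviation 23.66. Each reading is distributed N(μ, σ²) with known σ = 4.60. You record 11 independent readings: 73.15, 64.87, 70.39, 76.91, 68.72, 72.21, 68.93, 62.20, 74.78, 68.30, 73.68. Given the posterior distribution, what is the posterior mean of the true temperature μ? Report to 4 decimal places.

For Normal data with known variance σ², a Normal(μ₀, σ₀²) prior on μ is conjugate. Posterior precision = 1/σ₀² + n/σ²; posterior mean is the precision-weighted average of μ₀ and x̄.
Σxᵢ = 73.15 + 64.87 + 70.39 + 76.91 + 68.72 + 72.21 + 68.93 + 62.20 + 74.78 + 68.30 + 73.68 = 774.14, so n·x̄ = 774.14.
σ₀² = 23.66² = 559.7956, σ² = 4.60² = 21.16; σ² + n·σ₀² = 21.16 + 11·559.7956 = 6178.9116.
Posterior mean = (μ₀/σ₀² + n·x̄/σ²)/(1/σ₀² + n/σ²) = (σ²·μ₀ + σ₀²·n·x̄)/(σ² + n·σ₀²) = (21.16·68.85 + 559.7956·774.14)/6178.9116 = 434817.031784/6178.9116 = 70.3711.

70.3711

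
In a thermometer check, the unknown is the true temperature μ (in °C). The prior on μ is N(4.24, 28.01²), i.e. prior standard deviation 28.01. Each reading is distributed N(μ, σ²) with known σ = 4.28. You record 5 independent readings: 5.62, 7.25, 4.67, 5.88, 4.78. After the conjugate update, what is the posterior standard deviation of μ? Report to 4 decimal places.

For Normal data with known variance σ², a Normal(μ₀, σ₀²) prior on μ is conjugate. Posterior precision = 1/σ₀² + n/σ²; posterior mean is the precision-weighted average of μ₀ and x̄.
σ₀² = 28.01² = 784.5601, σ² = 4.28² = 18.3184; σ² + n·σ₀² = 18.3184 + 5·784.5601 = 3941.1189.
Posterior precision = 1/σ₀² + n/σ² = 1/784.5601 + 5/18.3184 = (σ² + n·σ₀²)/(σ₀²σ²) = 3941.1189/(784.5601·18.3184); posterior variance σₙ² = σ₀²σ²/(σ² + n·σ₀²) = 784.5601·18.3184/3941.1189 = 3.646651.
Posterior SD = √σₙ² = √(784.5601·18.3184/3941.1189) = 1.9096.

1.9096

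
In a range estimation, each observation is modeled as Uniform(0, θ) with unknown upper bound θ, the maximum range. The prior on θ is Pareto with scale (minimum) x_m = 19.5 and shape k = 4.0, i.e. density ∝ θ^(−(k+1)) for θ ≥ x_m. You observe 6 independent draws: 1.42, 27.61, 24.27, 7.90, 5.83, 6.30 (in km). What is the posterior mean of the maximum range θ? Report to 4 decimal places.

A Pareto(scale x_m, shape k) prior on the upper bound θ of Uniform(0, θ) is conjugate: posterior is Pareto(max(x_m, max xᵢ), k + n).
Sample maximum = 27.61; prior scale x_m = 19.5 → posterior scale = max = 27.61.
Posterior shape = 4.0 + 6 = 10.0.
E[θ|data] = k·x_m/(k−1) = 10.0·27.61/9.0 = 30.6778.

30.6778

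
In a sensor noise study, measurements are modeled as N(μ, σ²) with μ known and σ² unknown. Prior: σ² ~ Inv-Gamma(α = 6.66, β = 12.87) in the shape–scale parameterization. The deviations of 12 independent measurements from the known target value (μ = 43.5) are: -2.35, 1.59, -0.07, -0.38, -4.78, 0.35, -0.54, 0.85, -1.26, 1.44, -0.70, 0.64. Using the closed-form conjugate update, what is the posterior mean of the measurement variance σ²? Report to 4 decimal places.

With known mean μ and an Inverse-Gamma(α, β) prior on σ², the Normal likelihood is conjugate: posterior is Inv-Gamma(α + n/2, β + Σ(xᵢ−μ)²/2).
Σ(xᵢ−μ)² = (-2.35)² + (1.59)² + (-0.07)² + (-0.38)² + (-4.78)² + (0.35)² + (-0.54)² + (0.85)² + (-1.26)² + (1.44)² + (-0.70)² + (0.64)² = 36.7457.
Posterior: Inv-Gamma(6.66 + 12/2, 12.87 + 36.7457/2) = Inv-Gamma(12.66, 31.24285).
E[σ²|data] = β/(α−1) = 31.24285/11.66 = 2.6795.

2.6795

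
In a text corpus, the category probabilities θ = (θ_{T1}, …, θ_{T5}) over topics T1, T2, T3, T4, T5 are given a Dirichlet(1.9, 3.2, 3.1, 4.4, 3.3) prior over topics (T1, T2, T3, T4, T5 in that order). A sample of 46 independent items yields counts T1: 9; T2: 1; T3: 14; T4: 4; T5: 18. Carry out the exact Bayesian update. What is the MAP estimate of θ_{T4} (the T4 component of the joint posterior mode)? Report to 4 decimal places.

The Dirichlet prior is conjugate to the Multinomial likelihood: each posterior αⱼ = prior αⱼ + observed count nⱼ.
Posterior concentration: (10.9, 4.2, 17.1, 8.4, 21.3), total = 61.9.
Joint mode component: (α_{T4}−1)/(Σα−K) = 7.4/56.9 = 0.1301.

0.1301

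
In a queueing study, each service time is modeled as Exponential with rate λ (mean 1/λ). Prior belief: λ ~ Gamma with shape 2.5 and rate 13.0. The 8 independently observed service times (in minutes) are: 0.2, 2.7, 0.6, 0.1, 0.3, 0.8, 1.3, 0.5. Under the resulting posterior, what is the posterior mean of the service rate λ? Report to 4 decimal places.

With a Gamma(shape α, rate β) prior on the exponential rate λ, the posterior after n observations with total T = Σxᵢ is Gamma(α+n, β+T).
Sum of observations T = 6.5 minutes; n = 8.
Posterior: Gamma(2.5+8, 13.0+6.5) = Gamma(10.5, 19.5).
Posterior mean of λ = α/β = 10.5/19.5 = 0.5385.

0.5385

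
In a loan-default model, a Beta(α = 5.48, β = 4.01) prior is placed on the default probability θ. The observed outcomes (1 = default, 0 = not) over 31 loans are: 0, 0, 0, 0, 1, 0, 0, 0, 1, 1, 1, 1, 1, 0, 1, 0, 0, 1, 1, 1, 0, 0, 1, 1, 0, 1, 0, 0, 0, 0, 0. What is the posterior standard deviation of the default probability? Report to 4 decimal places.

The Beta prior is conjugate to a Binomial/Bernoulli likelihood; the update adds successes to α and failures to β.
Posterior: Beta(α+k, β+n−k) = Beta(5.48+13, 4.01+18) = Beta(18.48, 22.01).
Var = αβ/((α+β)²(α+β+1)) = 18.48·22.01/(40.49²·41.49) = 0.00597975; SD = √0.00597975 = 0.0773.

0.0773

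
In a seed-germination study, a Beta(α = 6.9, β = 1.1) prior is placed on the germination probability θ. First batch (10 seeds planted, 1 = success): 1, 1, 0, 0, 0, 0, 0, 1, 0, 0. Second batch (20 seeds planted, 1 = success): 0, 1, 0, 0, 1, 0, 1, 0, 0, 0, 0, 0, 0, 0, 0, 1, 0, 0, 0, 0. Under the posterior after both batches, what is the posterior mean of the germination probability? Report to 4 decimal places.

The Beta prior is conjugate to a Binomial/Bernoulli likelihood; the update adds successes to α and failures to β.
After batch 1: Beta(6.9+3, 1.1+7) = Beta(9.9, 8.1).
After batch 2: Beta(9.9+4, 8.1+16) = Beta(13.9, 24.1).
Posterior mean = α/(α+β) = 13.9/38.0 = 0.3658.

0.3658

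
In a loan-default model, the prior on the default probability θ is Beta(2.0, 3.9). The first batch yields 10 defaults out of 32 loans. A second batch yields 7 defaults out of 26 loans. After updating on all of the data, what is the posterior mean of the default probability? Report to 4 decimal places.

0.2973

The Beta prior is conjugate to a Binomial/Bernoulli likelihood; the update adds successes to α and failures to β.
After batch 1: Beta(2.0+10, 3.9+22) = Beta(12.0, 25.9).
After batch 2: Beta(12.0+7, 25.9+19) = Beta(19.0, 44.9).
Posterior mean = α/(α+β) = 19.0/63.9 = 0.2973.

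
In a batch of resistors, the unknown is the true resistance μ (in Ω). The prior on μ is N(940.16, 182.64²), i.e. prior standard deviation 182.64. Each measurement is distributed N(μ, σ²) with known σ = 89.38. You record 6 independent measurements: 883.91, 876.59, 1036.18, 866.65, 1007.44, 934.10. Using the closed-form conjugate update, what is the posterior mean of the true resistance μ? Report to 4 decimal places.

934.3759

For Normal data with known variance σ², a Normal(μ₀, σ₀²) prior on μ is conjugate. Posterior precision = 1/σ₀² + n/σ²; posterior mean is the precision-weighted average of μ₀ and x̄.
Σxᵢ = 883.91 + 876.59 + 1036.18 + 866.65 + 1007.44 + 934.10 = 5604.87, so n·x̄ = 5604.87.
σ₀² = 182.64² = 33357.3696, σ² = 89.38² = 7988.7844; σ² + n·σ₀² = 7988.7844 + 6·33357.3696 = 208133.002.
Posterior mean = (μ₀/σ₀² + n·x̄/σ²)/(1/σ₀² + n/σ²) = (σ²·μ₀ + σ₀²·n·x̄)/(σ² + n·σ₀²) = (7988.7844·940.16 + 33357.3696·5604.87)/208133.002 = 194474455.691456/208133.002 = 934.3759.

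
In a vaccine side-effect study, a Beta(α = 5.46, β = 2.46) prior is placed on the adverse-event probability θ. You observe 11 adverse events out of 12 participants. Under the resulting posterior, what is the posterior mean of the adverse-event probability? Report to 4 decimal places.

0.8263

The Beta prior is conjugate to a Binomial/Bernoulli likelihood; the update adds successes to α and failures to β.
Posterior: Beta(α+k, β+n−k) = Beta(5.46+11, 2.46+1) = Beta(16.46, 3.46).
Posterior mean = α/(α+β) = 16.46/19.92 = 0.8263.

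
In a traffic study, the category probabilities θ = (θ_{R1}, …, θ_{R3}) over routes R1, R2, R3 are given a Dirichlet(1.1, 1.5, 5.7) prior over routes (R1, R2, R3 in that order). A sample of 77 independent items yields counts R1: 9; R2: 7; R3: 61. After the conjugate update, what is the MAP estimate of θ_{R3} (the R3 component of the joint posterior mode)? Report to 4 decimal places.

The Dirichlet prior is conjugate to the Multinomial likelihood: each posterior αⱼ = prior αⱼ + observed count nⱼ.
Posterior concentration: (10.1, 8.5, 66.7), total = 85.3.
Joint mode component: (α_{R3}−1)/(Σα−K) = 65.7/82.3 = 0.7983.

0.7983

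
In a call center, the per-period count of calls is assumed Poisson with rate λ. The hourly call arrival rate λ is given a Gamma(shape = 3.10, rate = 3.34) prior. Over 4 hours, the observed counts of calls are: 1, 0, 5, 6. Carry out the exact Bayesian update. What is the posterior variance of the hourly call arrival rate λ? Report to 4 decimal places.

With a Gamma(shape α, rate β) prior, the Poisson likelihood is conjugate: the posterior is Gamma(α + ΣXᵢ, β + n).
Sum of counts S = 12 over n = 4 hours.
Posterior: Gamma(α+S, β+n) = Gamma(3.10+12, 3.34+4) = Gamma(15.10, 7.34).
Var = α/β² = 15.10/7.34² = 0.2803.

0.2803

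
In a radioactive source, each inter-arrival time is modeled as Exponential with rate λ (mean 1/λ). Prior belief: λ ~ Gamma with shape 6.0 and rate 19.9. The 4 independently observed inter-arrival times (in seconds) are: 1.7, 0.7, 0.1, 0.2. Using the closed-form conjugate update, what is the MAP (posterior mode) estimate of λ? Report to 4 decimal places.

0.3982

With a Gamma(shape α, rate β) prior on the exponential rate λ, the posterior after n observations with total T = Σxᵢ is Gamma(α+n, β+T).
Sum of observations T = 2.7 seconds; n = 4.
Posterior: Gamma(6.0+4, 19.9+2.7) = Gamma(10.0, 22.6).
Mode = (α−1)/β = 0.3982.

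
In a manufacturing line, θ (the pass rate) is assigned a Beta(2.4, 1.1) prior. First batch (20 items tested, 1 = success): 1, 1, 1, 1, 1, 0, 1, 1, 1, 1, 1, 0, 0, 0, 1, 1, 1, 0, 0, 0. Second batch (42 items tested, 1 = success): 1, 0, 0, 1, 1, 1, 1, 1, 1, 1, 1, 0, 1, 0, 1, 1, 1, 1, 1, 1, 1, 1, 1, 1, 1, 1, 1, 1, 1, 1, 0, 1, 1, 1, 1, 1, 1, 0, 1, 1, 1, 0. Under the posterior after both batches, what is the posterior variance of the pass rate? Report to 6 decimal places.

The Beta prior is conjugate to a Binomial/Bernoulli likelihood; the update adds successes to α and failures to β.
After batch 1: Beta(2.4+13, 1.1+7) = Beta(15.4, 8.1).
After batch 2: Beta(15.4+35, 8.1+7) = Beta(50.4, 15.1).
Var = αβ/((α+β)²(α+β+1)) = 50.4·15.1/(65.5²·66.5) = 0.002667.

0.002667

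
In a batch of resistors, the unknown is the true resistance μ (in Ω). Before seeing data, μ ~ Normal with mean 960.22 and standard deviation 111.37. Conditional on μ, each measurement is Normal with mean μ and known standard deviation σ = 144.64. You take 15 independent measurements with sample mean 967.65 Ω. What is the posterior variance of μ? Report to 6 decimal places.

1253.736043

For Normal data with known variance σ², a Normal(μ₀, σ₀²) prior on μ is conjugate. Posterior precision = 1/σ₀² + n/σ²; posterior mean is the precision-weighted average of μ₀ and x̄.
σ₀² = 111.37² = 12403.2769, σ² = 144.64² = 20920.7296; σ² + n·σ₀² = 20920.7296 + 15·12403.2769 = 206969.8831.
Posterior precision = 1/σ₀² + n/σ² = 1/12403.2769 + 15/20920.7296 = (σ² + n·σ₀²)/(σ₀²σ²) = 206969.8831/(12403.2769·20920.7296); posterior variance σₙ² = σ₀²σ²/(σ² + n·σ₀²) = 12403.2769·20920.7296/206969.8831 = 1253.736043.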